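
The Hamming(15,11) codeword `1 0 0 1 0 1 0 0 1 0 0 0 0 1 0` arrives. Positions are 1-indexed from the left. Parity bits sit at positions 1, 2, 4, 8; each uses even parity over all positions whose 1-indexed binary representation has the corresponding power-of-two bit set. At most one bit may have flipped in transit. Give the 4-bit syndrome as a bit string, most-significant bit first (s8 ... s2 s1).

s1: b1⊕b3⊕b5⊕b7⊕b9⊕b11⊕b13⊕b15 = 1⊕0⊕0⊕0⊕1⊕0⊕0⊕0 = 0
s2: b2⊕b3⊕b6⊕b7⊕b10⊕b11⊕b14⊕b15 = 0⊕0⊕1⊕0⊕0⊕0⊕1⊕0 = 0
s4: b4⊕b5⊕b6⊕b7⊕b12⊕b13⊕b14⊕b15 = 1⊕0⊕1⊕0⊕0⊕0⊕1⊕0 = 1
s8: b8⊕b9⊕b10⊕b11⊕b12⊕b13⊕b14⊕b15 = 0⊕1⊕0⊕0⊕0⊕0⊕1⊕0 = 0
Syndrome (s8...s1) = 0100 → position 4.

0100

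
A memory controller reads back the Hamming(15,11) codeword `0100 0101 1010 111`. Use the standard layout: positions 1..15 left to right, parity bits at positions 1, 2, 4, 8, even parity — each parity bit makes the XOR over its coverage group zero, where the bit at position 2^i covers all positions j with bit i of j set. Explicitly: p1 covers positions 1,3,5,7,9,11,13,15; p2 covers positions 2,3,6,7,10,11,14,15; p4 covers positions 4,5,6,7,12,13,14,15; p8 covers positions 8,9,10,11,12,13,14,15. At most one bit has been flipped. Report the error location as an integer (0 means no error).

2

s1: b1⊕b3⊕b5⊕b7⊕b9⊕b11⊕b13⊕b15 = 0⊕0⊕0⊕0⊕1⊕1⊕1⊕1 = 0
s2: b2⊕b3⊕b6⊕b7⊕b10⊕b11⊕b14⊕b15 = 1⊕0⊕1⊕0⊕0⊕1⊕1⊕1 = 1
s4: b4⊕b5⊕b6⊕b7⊕b12⊕b13⊕b14⊕b15 = 0⊕0⊕1⊕0⊕0⊕1⊕1⊕1 = 0
s8: b8⊕b9⊕b10⊕b11⊕b12⊕b13⊕b14⊕b15 = 1⊕1⊕0⊕1⊕0⊕1⊕1⊕1 = 0
Syndrome (s8...s1) = 0010 → position 2.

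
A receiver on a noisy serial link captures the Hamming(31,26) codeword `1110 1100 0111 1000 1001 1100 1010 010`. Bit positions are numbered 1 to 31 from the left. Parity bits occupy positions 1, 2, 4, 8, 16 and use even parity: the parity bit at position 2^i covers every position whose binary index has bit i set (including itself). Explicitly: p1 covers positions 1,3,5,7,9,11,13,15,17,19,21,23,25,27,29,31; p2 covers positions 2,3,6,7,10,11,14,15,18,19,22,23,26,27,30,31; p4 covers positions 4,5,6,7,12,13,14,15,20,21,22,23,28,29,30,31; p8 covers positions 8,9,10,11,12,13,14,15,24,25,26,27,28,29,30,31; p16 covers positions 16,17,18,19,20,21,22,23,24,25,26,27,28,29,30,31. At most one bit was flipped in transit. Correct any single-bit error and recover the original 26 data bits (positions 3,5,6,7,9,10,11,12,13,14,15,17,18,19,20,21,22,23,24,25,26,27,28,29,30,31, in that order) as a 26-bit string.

11100111100100111000010010

s1: b1⊕b3⊕b5⊕b7⊕b9⊕b11⊕b13⊕b15⊕b17⊕b19⊕b21⊕b23⊕b25⊕b27⊕b29⊕b31 = 1⊕1⊕1⊕0⊕0⊕1⊕1⊕0⊕1⊕0⊕1⊕0⊕1⊕1⊕0⊕0 = 1
s2: b2⊕b3⊕b6⊕b7⊕b10⊕b11⊕b14⊕b15⊕b18⊕b19⊕b22⊕b23⊕b26⊕b27⊕b30⊕b31 = 1⊕1⊕1⊕0⊕1⊕1⊕0⊕0⊕0⊕0⊕1⊕0⊕0⊕1⊕1⊕0 = 0
s4: b4⊕b5⊕b6⊕b7⊕b12⊕b13⊕b14⊕b15⊕b20⊕b21⊕b22⊕b23⊕b28⊕b29⊕b30⊕b31 = 0⊕1⊕1⊕0⊕1⊕1⊕0⊕0⊕1⊕1⊕1⊕0⊕0⊕0⊕1⊕0 = 0
s8: b8⊕b9⊕b10⊕b11⊕b12⊕b13⊕b14⊕b15⊕b24⊕b25⊕b26⊕b27⊕b28⊕b29⊕b30⊕b31 = 0⊕0⊕1⊕1⊕1⊕1⊕0⊕0⊕0⊕1⊕0⊕1⊕0⊕0⊕1⊕0 = 1
s16: b16⊕b17⊕b18⊕b19⊕b20⊕b21⊕b22⊕b23⊕b24⊕b25⊕b26⊕b27⊕b28⊕b29⊕b30⊕b31 = 0⊕1⊕0⊕0⊕1⊕1⊕1⊕0⊕0⊕1⊕0⊕1⊕0⊕0⊕1⊕0 = 1
Syndrome (s16...s1) = 11001 → position 25.
Flip bit 25: corrected codeword = 1110110001111000100111000010010
Data bits at positions 3,5,6,7,9,10,11,12,13,14,15,17,18,19,20,21,22,23,24,25,26,27,28,29,30,31: 11100111100100111000010010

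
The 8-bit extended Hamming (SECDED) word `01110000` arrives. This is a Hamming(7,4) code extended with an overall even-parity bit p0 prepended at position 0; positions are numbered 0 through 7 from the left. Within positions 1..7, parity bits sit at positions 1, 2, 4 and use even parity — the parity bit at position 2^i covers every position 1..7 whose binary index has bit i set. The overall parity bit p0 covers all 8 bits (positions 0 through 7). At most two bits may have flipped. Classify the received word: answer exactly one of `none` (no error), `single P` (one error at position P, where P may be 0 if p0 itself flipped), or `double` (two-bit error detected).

s1: b1⊕b3⊕b5⊕b7 = 1⊕1⊕0⊕0 = 0
s2: b2⊕b3⊕b6⊕b7 = 1⊕1⊕0⊕0 = 0
s4: b4⊕b5⊕b6⊕b7 = 0⊕0⊕0⊕0 = 0
Syndrome (s4...s1) = 000 → position 0 (no error).
Overall parity (XOR of all 8 bits, including p0): 0⊕1⊕1⊕1⊕0⊕0⊕0⊕0 = 1
Overall=1, syndrome position=0 → single-bit error at position 0.

single 0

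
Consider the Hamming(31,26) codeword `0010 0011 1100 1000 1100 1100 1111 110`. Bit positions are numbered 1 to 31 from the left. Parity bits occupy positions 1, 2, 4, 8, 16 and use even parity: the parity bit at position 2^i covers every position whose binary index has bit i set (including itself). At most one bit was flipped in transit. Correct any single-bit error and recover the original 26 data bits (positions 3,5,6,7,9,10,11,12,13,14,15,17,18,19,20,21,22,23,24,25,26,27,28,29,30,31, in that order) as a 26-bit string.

11011100100110011001111110

s1: b1⊕b3⊕b5⊕b7⊕b9⊕b11⊕b13⊕b15⊕b17⊕b19⊕b21⊕b23⊕b25⊕b27⊕b29⊕b31 = 0⊕1⊕0⊕1⊕1⊕0⊕1⊕0⊕1⊕0⊕1⊕0⊕1⊕1⊕1⊕0 = 1
s2: b2⊕b3⊕b6⊕b7⊕b10⊕b11⊕b14⊕b15⊕b18⊕b19⊕b22⊕b23⊕b26⊕b27⊕b30⊕b31 = 0⊕1⊕0⊕1⊕1⊕0⊕0⊕0⊕1⊕0⊕1⊕0⊕1⊕1⊕1⊕0 = 0
s4: b4⊕b5⊕b6⊕b7⊕b12⊕b13⊕b14⊕b15⊕b20⊕b21⊕b22⊕b23⊕b28⊕b29⊕b30⊕b31 = 0⊕0⊕0⊕1⊕0⊕1⊕0⊕0⊕0⊕1⊕1⊕0⊕1⊕1⊕1⊕0 = 1
s8: b8⊕b9⊕b10⊕b11⊕b12⊕b13⊕b14⊕b15⊕b24⊕b25⊕b26⊕b27⊕b28⊕b29⊕b30⊕b31 = 1⊕1⊕1⊕0⊕0⊕1⊕0⊕0⊕0⊕1⊕1⊕1⊕1⊕1⊕1⊕0 = 0
s16: b16⊕b17⊕b18⊕b19⊕b20⊕b21⊕b22⊕b23⊕b24⊕b25⊕b26⊕b27⊕b28⊕b29⊕b30⊕b31 = 0⊕1⊕1⊕0⊕0⊕1⊕1⊕0⊕0⊕1⊕1⊕1⊕1⊕1⊕1⊕0 = 0
Syndrome (s16...s1) = 00101 → position 5.
Flip bit 5: corrected codeword = 0010101111001000110011001111110
Data bits at positions 3,5,6,7,9,10,11,12,13,14,15,17,18,19,20,21,22,23,24,25,26,27,28,29,30,31: 11011100100110011001111110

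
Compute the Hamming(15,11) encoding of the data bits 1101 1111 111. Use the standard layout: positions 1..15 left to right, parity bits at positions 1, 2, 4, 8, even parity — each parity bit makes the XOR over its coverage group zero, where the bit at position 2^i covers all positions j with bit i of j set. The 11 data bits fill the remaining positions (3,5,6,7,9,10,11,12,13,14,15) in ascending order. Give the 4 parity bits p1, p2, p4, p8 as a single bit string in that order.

1001

Place data bits at non-power-of-two positions: b3=1, b5=1, b6=0, b7=1, b9=1, b10=1, b11=1, b12=1, b13=1, b14=1, b15=1.
p1 = XOR of data positions {3,5,7,9,11,13,15} = 1⊕1⊕1⊕1⊕1⊕1⊕1 = 1
p2 = XOR of data positions {3,6,7,10,11,14,15} = 1⊕0⊕1⊕1⊕1⊕1⊕1 = 0
p4 = XOR of data positions {5,6,7,12,13,14,15} = 1⊕0⊕1⊕1⊕1⊕1⊕1 = 0
p8 = XOR of data positions {9,10,11,12,13,14,15} = 1⊕1⊕1⊕1⊕1⊕1⊕1 = 1
Parity bits p1,p2,p4,p8 = 1001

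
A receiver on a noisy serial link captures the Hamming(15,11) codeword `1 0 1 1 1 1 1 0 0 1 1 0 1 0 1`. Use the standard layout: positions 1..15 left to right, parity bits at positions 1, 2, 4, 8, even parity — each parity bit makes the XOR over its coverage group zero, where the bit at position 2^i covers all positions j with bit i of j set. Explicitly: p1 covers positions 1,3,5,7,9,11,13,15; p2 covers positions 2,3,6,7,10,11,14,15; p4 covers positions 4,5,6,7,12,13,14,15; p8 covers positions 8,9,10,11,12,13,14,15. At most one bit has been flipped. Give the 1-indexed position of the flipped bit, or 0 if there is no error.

s1: b1⊕b3⊕b5⊕b7⊕b9⊕b11⊕b13⊕b15 = 1⊕1⊕1⊕1⊕0⊕1⊕1⊕1 = 1
s2: b2⊕b3⊕b6⊕b7⊕b10⊕b11⊕b14⊕b15 = 0⊕1⊕1⊕1⊕1⊕1⊕0⊕1 = 0
s4: b4⊕b5⊕b6⊕b7⊕b12⊕b13⊕b14⊕b15 = 1⊕1⊕1⊕1⊕0⊕1⊕0⊕1 = 0
s8: b8⊕b9⊕b10⊕b11⊕b12⊕b13⊕b14⊕b15 = 0⊕0⊕1⊕1⊕0⊕1⊕0⊕1 = 0
Syndrome (s8...s1) = 0001 → position 1.

1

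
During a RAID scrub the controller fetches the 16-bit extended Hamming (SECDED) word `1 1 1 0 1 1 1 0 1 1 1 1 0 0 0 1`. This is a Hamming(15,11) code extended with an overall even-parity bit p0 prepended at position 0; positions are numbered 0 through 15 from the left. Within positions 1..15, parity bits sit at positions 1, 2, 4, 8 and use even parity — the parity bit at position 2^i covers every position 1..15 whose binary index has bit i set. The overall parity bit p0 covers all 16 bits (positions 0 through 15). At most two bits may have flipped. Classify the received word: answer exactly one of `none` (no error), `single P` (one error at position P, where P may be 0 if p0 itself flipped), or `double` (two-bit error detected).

single 11

s1: b1⊕b3⊕b5⊕b7⊕b9⊕b11⊕b13⊕b15 = 1⊕0⊕1⊕0⊕1⊕1⊕0⊕1 = 1
s2: b2⊕b3⊕b6⊕b7⊕b10⊕b11⊕b14⊕b15 = 1⊕0⊕1⊕0⊕1⊕1⊕0⊕1 = 1
s4: b4⊕b5⊕b6⊕b7⊕b12⊕b13⊕b14⊕b15 = 1⊕1⊕1⊕0⊕0⊕0⊕0⊕1 = 0
s8: b8⊕b9⊕b10⊕b11⊕b12⊕b13⊕b14⊕b15 = 1⊕1⊕1⊕1⊕0⊕0⊕0⊕1 = 1
Syndrome (s8...s1) = 1011 → position 11.
Overall parity (XOR of all 16 bits, including p0): 1⊕1⊕1⊕0⊕1⊕1⊕1⊕0⊕1⊕1⊕1⊕1⊕0⊕0⊕0⊕1 = 1
Overall=1, syndrome position=11 → single-bit error at position 11.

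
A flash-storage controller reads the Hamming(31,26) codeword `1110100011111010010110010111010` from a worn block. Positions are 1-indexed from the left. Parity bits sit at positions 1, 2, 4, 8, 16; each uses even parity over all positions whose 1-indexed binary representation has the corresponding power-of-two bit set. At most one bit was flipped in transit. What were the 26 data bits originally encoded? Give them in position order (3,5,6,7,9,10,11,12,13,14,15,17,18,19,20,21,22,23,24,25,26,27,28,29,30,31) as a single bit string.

11001101101010110010111010

s1: b1⊕b3⊕b5⊕b7⊕b9⊕b11⊕b13⊕b15⊕b17⊕b19⊕b21⊕b23⊕b25⊕b27⊕b29⊕b31 = 1⊕1⊕1⊕0⊕1⊕1⊕1⊕1⊕0⊕0⊕1⊕0⊕0⊕1⊕0⊕0 = 1
s2: b2⊕b3⊕b6⊕b7⊕b10⊕b11⊕b14⊕b15⊕b18⊕b19⊕b22⊕b23⊕b26⊕b27⊕b30⊕b31 = 1⊕1⊕0⊕0⊕1⊕1⊕0⊕1⊕1⊕0⊕0⊕0⊕1⊕1⊕1⊕0 = 1
s4: b4⊕b5⊕b6⊕b7⊕b12⊕b13⊕b14⊕b15⊕b20⊕b21⊕b22⊕b23⊕b28⊕b29⊕b30⊕b31 = 0⊕1⊕0⊕0⊕1⊕1⊕0⊕1⊕1⊕1⊕0⊕0⊕1⊕0⊕1⊕0 = 0
s8: b8⊕b9⊕b10⊕b11⊕b12⊕b13⊕b14⊕b15⊕b24⊕b25⊕b26⊕b27⊕b28⊕b29⊕b30⊕b31 = 0⊕1⊕1⊕1⊕1⊕1⊕0⊕1⊕1⊕0⊕1⊕1⊕1⊕0⊕1⊕0 = 1
s16: b16⊕b17⊕b18⊕b19⊕b20⊕b21⊕b22⊕b23⊕b24⊕b25⊕b26⊕b27⊕b28⊕b29⊕b30⊕b31 = 0⊕0⊕1⊕0⊕1⊕1⊕0⊕0⊕1⊕0⊕1⊕1⊕1⊕0⊕1⊕0 = 0
Syndrome (s16...s1) = 01011 → position 11.
Flip bit 11: corrected codeword = 1110100011011010010110010111010
Data bits at positions 3,5,6,7,9,10,11,12,13,14,15,17,18,19,20,21,22,23,24,25,26,27,28,29,30,31: 11001101101010110010111010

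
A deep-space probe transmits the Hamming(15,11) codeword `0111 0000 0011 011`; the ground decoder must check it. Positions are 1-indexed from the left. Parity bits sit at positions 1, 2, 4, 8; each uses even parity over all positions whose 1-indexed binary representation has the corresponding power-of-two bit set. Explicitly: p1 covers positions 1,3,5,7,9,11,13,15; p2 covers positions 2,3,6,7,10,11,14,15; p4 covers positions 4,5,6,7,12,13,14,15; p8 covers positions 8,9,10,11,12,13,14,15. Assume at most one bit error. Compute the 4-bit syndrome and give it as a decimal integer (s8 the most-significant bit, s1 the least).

3

s1: b1⊕b3⊕b5⊕b7⊕b9⊕b11⊕b13⊕b15 = 0⊕1⊕0⊕0⊕0⊕1⊕0⊕1 = 1
s2: b2⊕b3⊕b6⊕b7⊕b10⊕b11⊕b14⊕b15 = 1⊕1⊕0⊕0⊕0⊕1⊕1⊕1 = 1
s4: b4⊕b5⊕b6⊕b7⊕b12⊕b13⊕b14⊕b15 = 1⊕0⊕0⊕0⊕1⊕0⊕1⊕1 = 0
s8: b8⊕b9⊕b10⊕b11⊕b12⊕b13⊕b14⊕b15 = 0⊕0⊕0⊕1⊕1⊕0⊕1⊕1 = 0
Syndrome (s8...s1) = 0011 → position 3.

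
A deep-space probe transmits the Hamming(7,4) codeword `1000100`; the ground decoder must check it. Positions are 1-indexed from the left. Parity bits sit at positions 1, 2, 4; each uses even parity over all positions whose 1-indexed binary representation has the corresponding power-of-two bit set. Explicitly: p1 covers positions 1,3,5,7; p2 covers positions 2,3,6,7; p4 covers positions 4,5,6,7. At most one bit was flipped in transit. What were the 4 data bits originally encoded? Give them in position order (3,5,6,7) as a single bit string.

0100

s1: b1⊕b3⊕b5⊕b7 = 1⊕0⊕1⊕0 = 0
s2: b2⊕b3⊕b6⊕b7 = 0⊕0⊕0⊕0 = 0
s4: b4⊕b5⊕b6⊕b7 = 0⊕1⊕0⊕0 = 1
Syndrome (s4...s1) = 100 → position 4.
Flip bit 4: corrected codeword = 1001100
Data bits at positions 3,5,6,7: 0100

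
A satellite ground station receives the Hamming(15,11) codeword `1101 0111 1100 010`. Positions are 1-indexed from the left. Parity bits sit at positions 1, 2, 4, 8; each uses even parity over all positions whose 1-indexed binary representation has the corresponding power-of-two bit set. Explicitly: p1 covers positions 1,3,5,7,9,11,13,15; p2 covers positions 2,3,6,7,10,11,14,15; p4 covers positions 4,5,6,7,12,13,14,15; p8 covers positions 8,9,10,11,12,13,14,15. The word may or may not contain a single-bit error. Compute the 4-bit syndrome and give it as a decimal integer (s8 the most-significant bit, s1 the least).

s1: b1⊕b3⊕b5⊕b7⊕b9⊕b11⊕b13⊕b15 = 1⊕0⊕0⊕1⊕1⊕0⊕0⊕0 = 1
s2: b2⊕b3⊕b6⊕b7⊕b10⊕b11⊕b14⊕b15 = 1⊕0⊕1⊕1⊕1⊕0⊕1⊕0 = 1
s4: b4⊕b5⊕b6⊕b7⊕b12⊕b13⊕b14⊕b15 = 1⊕0⊕1⊕1⊕0⊕0⊕1⊕0 = 0
s8: b8⊕b9⊕b10⊕b11⊕b12⊕b13⊕b14⊕b15 = 1⊕1⊕1⊕0⊕0⊕0⊕1⊕0 = 0
Syndrome (s8...s1) = 0011 → position 3.

3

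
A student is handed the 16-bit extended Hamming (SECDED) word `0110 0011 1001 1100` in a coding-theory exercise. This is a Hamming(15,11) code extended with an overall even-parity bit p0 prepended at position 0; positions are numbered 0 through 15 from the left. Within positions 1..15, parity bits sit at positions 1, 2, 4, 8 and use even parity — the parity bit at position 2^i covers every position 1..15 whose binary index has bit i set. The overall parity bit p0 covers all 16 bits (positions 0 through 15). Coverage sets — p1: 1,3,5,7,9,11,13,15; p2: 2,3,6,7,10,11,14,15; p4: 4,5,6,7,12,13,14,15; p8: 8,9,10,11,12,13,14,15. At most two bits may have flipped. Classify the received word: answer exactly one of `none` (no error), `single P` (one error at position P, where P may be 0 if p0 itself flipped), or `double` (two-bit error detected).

none

s1: b1⊕b3⊕b5⊕b7⊕b9⊕b11⊕b13⊕b15 = 1⊕0⊕0⊕1⊕0⊕1⊕1⊕0 = 0
s2: b2⊕b3⊕b6⊕b7⊕b10⊕b11⊕b14⊕b15 = 1⊕0⊕1⊕1⊕0⊕1⊕0⊕0 = 0
s4: b4⊕b5⊕b6⊕b7⊕b12⊕b13⊕b14⊕b15 = 0⊕0⊕1⊕1⊕1⊕1⊕0⊕0 = 0
s8: b8⊕b9⊕b10⊕b11⊕b12⊕b13⊕b14⊕b15 = 1⊕0⊕0⊕1⊕1⊕1⊕0⊕0 = 0
Syndrome (s8...s1) = 0000 → position 0 (no error).
Overall parity (XOR of all 16 bits, including p0): 0⊕1⊕1⊕0⊕0⊕0⊕1⊕1⊕1⊕0⊕0⊕1⊕1⊕1⊕0⊕0 = 0
Overall=0, syndrome position=0 → no error.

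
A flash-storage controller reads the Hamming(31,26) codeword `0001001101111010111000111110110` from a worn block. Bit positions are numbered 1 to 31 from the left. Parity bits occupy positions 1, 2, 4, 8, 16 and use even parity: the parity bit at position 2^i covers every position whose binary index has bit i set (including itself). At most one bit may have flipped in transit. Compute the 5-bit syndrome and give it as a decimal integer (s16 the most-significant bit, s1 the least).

0

s1: b1⊕b3⊕b5⊕b7⊕b9⊕b11⊕b13⊕b15⊕b17⊕b19⊕b21⊕b23⊕b25⊕b27⊕b29⊕b31 = 0⊕0⊕0⊕1⊕0⊕1⊕1⊕1⊕1⊕1⊕0⊕1⊕1⊕1⊕1⊕0 = 0
s2: b2⊕b3⊕b6⊕b7⊕b10⊕b11⊕b14⊕b15⊕b18⊕b19⊕b22⊕b23⊕b26⊕b27⊕b30⊕b31 = 0⊕0⊕0⊕1⊕1⊕1⊕0⊕1⊕1⊕1⊕0⊕1⊕1⊕1⊕1⊕0 = 0
s4: b4⊕b5⊕b6⊕b7⊕b12⊕b13⊕b14⊕b15⊕b20⊕b21⊕b22⊕b23⊕b28⊕b29⊕b30⊕b31 = 1⊕0⊕0⊕1⊕1⊕1⊕0⊕1⊕0⊕0⊕0⊕1⊕0⊕1⊕1⊕0 = 0
s8: b8⊕b9⊕b10⊕b11⊕b12⊕b13⊕b14⊕b15⊕b24⊕b25⊕b26⊕b27⊕b28⊕b29⊕b30⊕b31 = 1⊕0⊕1⊕1⊕1⊕1⊕0⊕1⊕1⊕1⊕1⊕1⊕0⊕1⊕1⊕0 = 0
s16: b16⊕b17⊕b18⊕b19⊕b20⊕b21⊕b22⊕b23⊕b24⊕b25⊕b26⊕b27⊕b28⊕b29⊕b30⊕b31 = 0⊕1⊕1⊕1⊕0⊕0⊕0⊕1⊕1⊕1⊕1⊕1⊕0⊕1⊕1⊕0 = 0
Syndrome (s16...s1) = 00000 → position 0 (no error).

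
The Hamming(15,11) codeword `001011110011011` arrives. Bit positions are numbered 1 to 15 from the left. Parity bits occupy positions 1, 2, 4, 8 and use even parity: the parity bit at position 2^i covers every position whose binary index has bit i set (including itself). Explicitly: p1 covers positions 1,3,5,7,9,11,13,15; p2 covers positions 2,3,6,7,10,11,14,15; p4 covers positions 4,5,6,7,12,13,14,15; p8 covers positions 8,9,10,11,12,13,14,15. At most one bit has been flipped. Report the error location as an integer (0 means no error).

9

s1: b1⊕b3⊕b5⊕b7⊕b9⊕b11⊕b13⊕b15 = 0⊕1⊕1⊕1⊕0⊕1⊕0⊕1 = 1
s2: b2⊕b3⊕b6⊕b7⊕b10⊕b11⊕b14⊕b15 = 0⊕1⊕1⊕1⊕0⊕1⊕1⊕1 = 0
s4: b4⊕b5⊕b6⊕b7⊕b12⊕b13⊕b14⊕b15 = 0⊕1⊕1⊕1⊕1⊕0⊕1⊕1 = 0
s8: b8⊕b9⊕b10⊕b11⊕b12⊕b13⊕b14⊕b15 = 1⊕0⊕0⊕1⊕1⊕0⊕1⊕1 = 1
Syndrome (s8...s1) = 1001 → position 9.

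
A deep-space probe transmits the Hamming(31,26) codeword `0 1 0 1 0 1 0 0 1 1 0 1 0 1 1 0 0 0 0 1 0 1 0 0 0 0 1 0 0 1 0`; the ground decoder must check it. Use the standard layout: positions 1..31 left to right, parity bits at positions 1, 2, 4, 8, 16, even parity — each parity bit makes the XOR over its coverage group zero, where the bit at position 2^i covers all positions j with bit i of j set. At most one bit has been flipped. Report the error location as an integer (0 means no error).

9

s1: b1⊕b3⊕b5⊕b7⊕b9⊕b11⊕b13⊕b15⊕b17⊕b19⊕b21⊕b23⊕b25⊕b27⊕b29⊕b31 = 0⊕0⊕0⊕0⊕1⊕0⊕0⊕1⊕0⊕0⊕0⊕0⊕0⊕1⊕0⊕0 = 1
s2: b2⊕b3⊕b6⊕b7⊕b10⊕b11⊕b14⊕b15⊕b18⊕b19⊕b22⊕b23⊕b26⊕b27⊕b30⊕b31 = 1⊕0⊕1⊕0⊕1⊕0⊕1⊕1⊕0⊕0⊕1⊕0⊕0⊕1⊕1⊕0 = 0
s4: b4⊕b5⊕b6⊕b7⊕b12⊕b13⊕b14⊕b15⊕b20⊕b21⊕b22⊕b23⊕b28⊕b29⊕b30⊕b31 = 1⊕0⊕1⊕0⊕1⊕0⊕1⊕1⊕1⊕0⊕1⊕0⊕0⊕0⊕1⊕0 = 0
s8: b8⊕b9⊕b10⊕b11⊕b12⊕b13⊕b14⊕b15⊕b24⊕b25⊕b26⊕b27⊕b28⊕b29⊕b30⊕b31 = 0⊕1⊕1⊕0⊕1⊕0⊕1⊕1⊕0⊕0⊕0⊕1⊕0⊕0⊕1⊕0 = 1
s16: b16⊕b17⊕b18⊕b19⊕b20⊕b21⊕b22⊕b23⊕b24⊕b25⊕b26⊕b27⊕b28⊕b29⊕b30⊕b31 = 0⊕0⊕0⊕0⊕1⊕0⊕1⊕0⊕0⊕0⊕0⊕1⊕0⊕0⊕1⊕0 = 0
Syndrome (s16...s1) = 01001 → position 9.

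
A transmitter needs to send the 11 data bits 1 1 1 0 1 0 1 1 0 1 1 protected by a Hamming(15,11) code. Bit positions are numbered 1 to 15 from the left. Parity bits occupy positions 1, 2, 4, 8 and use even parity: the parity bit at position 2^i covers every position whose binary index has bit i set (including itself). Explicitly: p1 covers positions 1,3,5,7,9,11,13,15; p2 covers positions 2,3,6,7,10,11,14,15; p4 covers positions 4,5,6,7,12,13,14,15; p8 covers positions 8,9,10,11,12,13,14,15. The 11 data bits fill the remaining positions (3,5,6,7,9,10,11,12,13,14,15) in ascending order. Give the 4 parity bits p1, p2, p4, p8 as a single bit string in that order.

1111

Place data bits at non-power-of-two positions: b3=1, b5=1, b6=1, b7=0, b9=1, b10=0, b11=1, b12=1, b13=0, b14=1, b15=1.
p1 = XOR of data positions {3,5,7,9,11,13,15} = 1⊕1⊕0⊕1⊕1⊕0⊕1 = 1
p2 = XOR of data positions {3,6,7,10,11,14,15} = 1⊕1⊕0⊕0⊕1⊕1⊕1 = 1
p4 = XOR of data positions {5,6,7,12,13,14,15} = 1⊕1⊕0⊕1⊕0⊕1⊕1 = 1
p8 = XOR of data positions {9,10,11,12,13,14,15} = 1⊕0⊕1⊕1⊕0⊕1⊕1 = 1
Parity bits p1,p2,p4,p8 = 1111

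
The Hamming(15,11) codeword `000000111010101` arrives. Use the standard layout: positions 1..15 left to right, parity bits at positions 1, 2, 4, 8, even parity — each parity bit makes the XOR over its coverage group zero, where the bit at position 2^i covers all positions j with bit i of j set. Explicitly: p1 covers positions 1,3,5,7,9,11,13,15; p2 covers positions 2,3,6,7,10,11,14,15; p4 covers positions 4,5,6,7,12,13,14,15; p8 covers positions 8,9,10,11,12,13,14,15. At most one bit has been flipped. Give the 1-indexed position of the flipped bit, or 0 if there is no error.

15

s1: b1⊕b3⊕b5⊕b7⊕b9⊕b11⊕b13⊕b15 = 0⊕0⊕0⊕1⊕1⊕1⊕1⊕1 = 1
s2: b2⊕b3⊕b6⊕b7⊕b10⊕b11⊕b14⊕b15 = 0⊕0⊕0⊕1⊕0⊕1⊕0⊕1 = 1
s4: b4⊕b5⊕b6⊕b7⊕b12⊕b13⊕b14⊕b15 = 0⊕0⊕0⊕1⊕0⊕1⊕0⊕1 = 1
s8: b8⊕b9⊕b10⊕b11⊕b12⊕b13⊕b14⊕b15 = 1⊕1⊕0⊕1⊕0⊕1⊕0⊕1 = 1
Syndrome (s8...s1) = 1111 → position 15.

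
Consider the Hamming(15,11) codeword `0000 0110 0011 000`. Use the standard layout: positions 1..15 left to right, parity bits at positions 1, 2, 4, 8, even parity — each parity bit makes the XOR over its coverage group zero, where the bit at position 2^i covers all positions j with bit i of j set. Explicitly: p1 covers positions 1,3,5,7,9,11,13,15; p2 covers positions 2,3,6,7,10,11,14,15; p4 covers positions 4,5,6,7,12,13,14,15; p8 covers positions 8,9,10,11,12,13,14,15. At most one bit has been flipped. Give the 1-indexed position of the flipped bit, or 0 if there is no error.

s1: b1⊕b3⊕b5⊕b7⊕b9⊕b11⊕b13⊕b15 = 0⊕0⊕0⊕1⊕0⊕1⊕0⊕0 = 0
s2: b2⊕b3⊕b6⊕b7⊕b10⊕b11⊕b14⊕b15 = 0⊕0⊕1⊕1⊕0⊕1⊕0⊕0 = 1
s4: b4⊕b5⊕b6⊕b7⊕b12⊕b13⊕b14⊕b15 = 0⊕0⊕1⊕1⊕1⊕0⊕0⊕0 = 1
s8: b8⊕b9⊕b10⊕b11⊕b12⊕b13⊕b14⊕b15 = 0⊕0⊕0⊕1⊕1⊕0⊕0⊕0 = 0
Syndrome (s8...s1) = 0110 → position 6.

6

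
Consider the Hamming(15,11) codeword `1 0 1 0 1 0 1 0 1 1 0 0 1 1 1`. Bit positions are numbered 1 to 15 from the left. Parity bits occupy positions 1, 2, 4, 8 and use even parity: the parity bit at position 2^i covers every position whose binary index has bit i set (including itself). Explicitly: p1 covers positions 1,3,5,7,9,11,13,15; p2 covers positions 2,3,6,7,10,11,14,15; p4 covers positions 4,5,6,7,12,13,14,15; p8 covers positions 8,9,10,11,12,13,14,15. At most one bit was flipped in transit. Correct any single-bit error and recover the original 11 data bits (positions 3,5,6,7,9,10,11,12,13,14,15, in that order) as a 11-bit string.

11011100110

s1: b1⊕b3⊕b5⊕b7⊕b9⊕b11⊕b13⊕b15 = 1⊕1⊕1⊕1⊕1⊕0⊕1⊕1 = 1
s2: b2⊕b3⊕b6⊕b7⊕b10⊕b11⊕b14⊕b15 = 0⊕1⊕0⊕1⊕1⊕0⊕1⊕1 = 1
s4: b4⊕b5⊕b6⊕b7⊕b12⊕b13⊕b14⊕b15 = 0⊕1⊕0⊕1⊕0⊕1⊕1⊕1 = 1
s8: b8⊕b9⊕b10⊕b11⊕b12⊕b13⊕b14⊕b15 = 0⊕1⊕1⊕0⊕0⊕1⊕1⊕1 = 1
Syndrome (s8...s1) = 1111 → position 15.
Flip bit 15: corrected codeword = 101010101100110
Data bits at positions 3,5,6,7,9,10,11,12,13,14,15: 11011100110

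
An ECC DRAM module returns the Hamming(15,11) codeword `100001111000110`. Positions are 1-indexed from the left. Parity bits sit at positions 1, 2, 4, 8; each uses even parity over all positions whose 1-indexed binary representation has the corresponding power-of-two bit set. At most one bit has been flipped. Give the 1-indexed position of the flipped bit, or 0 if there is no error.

s1: b1⊕b3⊕b5⊕b7⊕b9⊕b11⊕b13⊕b15 = 1⊕0⊕0⊕1⊕1⊕0⊕1⊕0 = 0
s2: b2⊕b3⊕b6⊕b7⊕b10⊕b11⊕b14⊕b15 = 0⊕0⊕1⊕1⊕0⊕0⊕1⊕0 = 1
s4: b4⊕b5⊕b6⊕b7⊕b12⊕b13⊕b14⊕b15 = 0⊕0⊕1⊕1⊕0⊕1⊕1⊕0 = 0
s8: b8⊕b9⊕b10⊕b11⊕b12⊕b13⊕b14⊕b15 = 1⊕1⊕0⊕0⊕0⊕1⊕1⊕0 = 0
Syndrome (s8...s1) = 0010 → position 2.

2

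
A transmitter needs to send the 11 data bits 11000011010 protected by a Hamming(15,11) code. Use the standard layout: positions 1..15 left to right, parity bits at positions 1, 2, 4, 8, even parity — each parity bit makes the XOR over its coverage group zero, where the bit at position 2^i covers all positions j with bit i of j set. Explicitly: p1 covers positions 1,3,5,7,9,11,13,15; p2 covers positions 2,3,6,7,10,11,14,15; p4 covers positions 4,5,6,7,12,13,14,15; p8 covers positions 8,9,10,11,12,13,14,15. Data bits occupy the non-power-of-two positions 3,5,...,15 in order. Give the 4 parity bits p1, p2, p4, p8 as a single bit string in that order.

Place data bits at non-power-of-two positions: b3=1, b5=1, b6=0, b7=0, b9=0, b10=0, b11=1, b12=1, b13=0, b14=1, b15=0.
p1 = XOR of data positions {3,5,7,9,11,13,15} = 1⊕1⊕0⊕0⊕1⊕0⊕0 = 1
p2 = XOR of data positions {3,6,7,10,11,14,15} = 1⊕0⊕0⊕0⊕1⊕1⊕0 = 1
p4 = XOR of data positions {5,6,7,12,13,14,15} = 1⊕0⊕0⊕1⊕0⊕1⊕0 = 1
p8 = XOR of data positions {9,10,11,12,13,14,15} = 0⊕0⊕1⊕1⊕0⊕1⊕0 = 1
Parity bits p1,p2,p4,p8 = 1111

1111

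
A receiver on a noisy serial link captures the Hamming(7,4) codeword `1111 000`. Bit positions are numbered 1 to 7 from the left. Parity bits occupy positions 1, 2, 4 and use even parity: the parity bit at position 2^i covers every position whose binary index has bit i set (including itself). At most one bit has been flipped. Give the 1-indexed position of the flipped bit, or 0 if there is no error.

4

s1: b1⊕b3⊕b5⊕b7 = 1⊕1⊕0⊕0 = 0
s2: b2⊕b3⊕b6⊕b7 = 1⊕1⊕0⊕0 = 0
s4: b4⊕b5⊕b6⊕b7 = 1⊕0⊕0⊕0 = 1
Syndrome (s4...s1) = 100 → position 4.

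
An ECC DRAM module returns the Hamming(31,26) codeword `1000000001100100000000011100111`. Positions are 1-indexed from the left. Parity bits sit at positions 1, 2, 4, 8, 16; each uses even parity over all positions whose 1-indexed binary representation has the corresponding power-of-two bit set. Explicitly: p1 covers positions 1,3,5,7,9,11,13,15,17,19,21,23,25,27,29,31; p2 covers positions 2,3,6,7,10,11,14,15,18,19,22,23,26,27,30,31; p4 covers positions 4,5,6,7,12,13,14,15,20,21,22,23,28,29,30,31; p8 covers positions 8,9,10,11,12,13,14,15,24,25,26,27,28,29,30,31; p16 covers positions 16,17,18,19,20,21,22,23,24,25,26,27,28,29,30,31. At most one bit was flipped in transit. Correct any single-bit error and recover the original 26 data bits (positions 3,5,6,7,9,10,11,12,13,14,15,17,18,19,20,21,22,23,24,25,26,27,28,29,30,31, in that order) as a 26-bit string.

s1: b1⊕b3⊕b5⊕b7⊕b9⊕b11⊕b13⊕b15⊕b17⊕b19⊕b21⊕b23⊕b25⊕b27⊕b29⊕b31 = 1⊕0⊕0⊕0⊕0⊕1⊕0⊕0⊕0⊕0⊕0⊕0⊕1⊕0⊕1⊕1 = 1
s2: b2⊕b3⊕b6⊕b7⊕b10⊕b11⊕b14⊕b15⊕b18⊕b19⊕b22⊕b23⊕b26⊕b27⊕b30⊕b31 = 0⊕0⊕0⊕0⊕1⊕1⊕1⊕0⊕0⊕0⊕0⊕0⊕1⊕0⊕1⊕1 = 0
s4: b4⊕b5⊕b6⊕b7⊕b12⊕b13⊕b14⊕b15⊕b20⊕b21⊕b22⊕b23⊕b28⊕b29⊕b30⊕b31 = 0⊕0⊕0⊕0⊕0⊕0⊕1⊕0⊕0⊕0⊕0⊕0⊕0⊕1⊕1⊕1 = 0
s8: b8⊕b9⊕b10⊕b11⊕b12⊕b13⊕b14⊕b15⊕b24⊕b25⊕b26⊕b27⊕b28⊕b29⊕b30⊕b31 = 0⊕0⊕1⊕1⊕0⊕0⊕1⊕0⊕1⊕1⊕1⊕0⊕0⊕1⊕1⊕1 = 1
s16: b16⊕b17⊕b18⊕b19⊕b20⊕b21⊕b22⊕b23⊕b24⊕b25⊕b26⊕b27⊕b28⊕b29⊕b30⊕b31 = 0⊕0⊕0⊕0⊕0⊕0⊕0⊕0⊕1⊕1⊕1⊕0⊕0⊕1⊕1⊕1 = 0
Syndrome (s16...s1) = 01001 → position 9.
Flip bit 9: corrected codeword = 1000000011100100000000011100111
Data bits at positions 3,5,6,7,9,10,11,12,13,14,15,17,18,19,20,21,22,23,24,25,26,27,28,29,30,31: 00001110010000000011100111

00001110010000000011100111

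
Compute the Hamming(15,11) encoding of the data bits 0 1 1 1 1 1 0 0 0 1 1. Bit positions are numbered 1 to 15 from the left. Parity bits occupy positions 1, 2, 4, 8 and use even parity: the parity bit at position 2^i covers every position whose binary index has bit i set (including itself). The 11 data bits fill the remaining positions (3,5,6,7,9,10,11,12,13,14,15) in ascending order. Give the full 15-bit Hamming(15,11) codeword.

Place data bits at non-power-of-two positions: b3=0, b5=1, b6=1, b7=1, b9=1, b10=1, b11=0, b12=0, b13=0, b14=1, b15=1.
p1 = XOR of data positions {3,5,7,9,11,13,15} = 0⊕1⊕1⊕1⊕0⊕0⊕1 = 0
p2 = XOR of data positions {3,6,7,10,11,14,15} = 0⊕1⊕1⊕1⊕0⊕1⊕1 = 1
p4 = XOR of data positions {5,6,7,12,13,14,15} = 1⊕1⊕1⊕0⊕0⊕1⊕1 = 1
p8 = XOR of data positions {9,10,11,12,13,14,15} = 1⊕1⊕0⊕0⊕0⊕1⊕1 = 0
Codeword b1..b15 = 010111101100011

010111101100011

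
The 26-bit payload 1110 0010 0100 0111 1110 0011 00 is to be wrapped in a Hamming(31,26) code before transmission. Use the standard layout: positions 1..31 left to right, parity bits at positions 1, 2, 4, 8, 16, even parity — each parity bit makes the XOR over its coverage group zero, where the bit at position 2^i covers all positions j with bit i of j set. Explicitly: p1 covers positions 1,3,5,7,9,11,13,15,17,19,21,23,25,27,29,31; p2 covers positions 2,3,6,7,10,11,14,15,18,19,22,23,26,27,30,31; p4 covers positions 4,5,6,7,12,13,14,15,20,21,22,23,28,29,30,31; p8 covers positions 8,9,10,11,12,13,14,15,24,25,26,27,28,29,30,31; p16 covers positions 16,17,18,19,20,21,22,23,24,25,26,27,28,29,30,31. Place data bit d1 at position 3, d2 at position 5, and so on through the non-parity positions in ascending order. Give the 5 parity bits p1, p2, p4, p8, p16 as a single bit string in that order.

Place data bits at non-power-of-two positions: b3=1, b5=1, b6=1, b7=0, b9=0, b10=0, b11=1, b12=0, b13=0, b14=1, b15=0, b17=0, b18=0, b19=1, b20=1, b21=1, b22=1, b23=1, b24=1, b25=0, b26=0, b27=0, b28=1, b29=1, b30=0, b31=0.
p1 = XOR of data positions {3,5,7,9,11,13,15,17,19,21,23,25,27,29,31} = 1⊕1⊕0⊕0⊕1⊕0⊕0⊕0⊕1⊕1⊕1⊕0⊕0⊕1⊕0 = 1
p2 = XOR of data positions {3,6,7,10,11,14,15,18,19,22,23,26,27,30,31} = 1⊕1⊕0⊕0⊕1⊕1⊕0⊕0⊕1⊕1⊕1⊕0⊕0⊕0⊕0 = 1
p4 = XOR of data positions {5,6,7,12,13,14,15,20,21,22,23,28,29,30,31} = 1⊕1⊕0⊕0⊕0⊕1⊕0⊕1⊕1⊕1⊕1⊕1⊕1⊕0⊕0 = 1
p8 = XOR of data positions {9,10,11,12,13,14,15,24,25,26,27,28,29,30,31} = 0⊕0⊕1⊕0⊕0⊕1⊕0⊕1⊕0⊕0⊕0⊕1⊕1⊕0⊕0 = 1
p16 = XOR of data positions {17,18,19,20,21,22,23,24,25,26,27,28,29,30,31} = 0⊕0⊕1⊕1⊕1⊕1⊕1⊕1⊕0⊕0⊕0⊕1⊕1⊕0⊕0 = 0
Parity bits p1,p2,p4,p8,p16 = 11110

11110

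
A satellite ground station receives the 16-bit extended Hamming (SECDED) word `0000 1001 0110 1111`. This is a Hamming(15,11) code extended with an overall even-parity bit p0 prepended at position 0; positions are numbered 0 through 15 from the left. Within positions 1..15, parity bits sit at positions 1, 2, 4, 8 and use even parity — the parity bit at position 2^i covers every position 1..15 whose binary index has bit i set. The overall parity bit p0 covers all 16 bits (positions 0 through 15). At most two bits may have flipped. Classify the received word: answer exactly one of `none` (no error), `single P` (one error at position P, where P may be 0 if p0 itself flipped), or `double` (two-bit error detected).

s1: b1⊕b3⊕b5⊕b7⊕b9⊕b11⊕b13⊕b15 = 0⊕0⊕0⊕1⊕1⊕0⊕1⊕1 = 0
s2: b2⊕b3⊕b6⊕b7⊕b10⊕b11⊕b14⊕b15 = 0⊕0⊕0⊕1⊕1⊕0⊕1⊕1 = 0
s4: b4⊕b5⊕b6⊕b7⊕b12⊕b13⊕b14⊕b15 = 1⊕0⊕0⊕1⊕1⊕1⊕1⊕1 = 0
s8: b8⊕b9⊕b10⊕b11⊕b12⊕b13⊕b14⊕b15 = 0⊕1⊕1⊕0⊕1⊕1⊕1⊕1 = 0
Syndrome (s8...s1) = 0000 → position 0 (no error).
Overall parity (XOR of all 16 bits, including p0): 0⊕0⊕0⊕0⊕1⊕0⊕0⊕1⊕0⊕1⊕1⊕0⊕1⊕1⊕1⊕1 = 0
Overall=0, syndrome position=0 → no error.

none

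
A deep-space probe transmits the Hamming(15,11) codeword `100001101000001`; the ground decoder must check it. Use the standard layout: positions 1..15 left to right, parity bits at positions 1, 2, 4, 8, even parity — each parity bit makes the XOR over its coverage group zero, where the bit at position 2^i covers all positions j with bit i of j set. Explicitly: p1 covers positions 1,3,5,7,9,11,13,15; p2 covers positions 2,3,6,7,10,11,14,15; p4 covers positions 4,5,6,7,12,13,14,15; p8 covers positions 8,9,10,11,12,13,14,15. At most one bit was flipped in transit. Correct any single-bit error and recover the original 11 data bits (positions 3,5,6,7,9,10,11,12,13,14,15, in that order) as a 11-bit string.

00011000001

s1: b1⊕b3⊕b5⊕b7⊕b9⊕b11⊕b13⊕b15 = 1⊕0⊕0⊕1⊕1⊕0⊕0⊕1 = 0
s2: b2⊕b3⊕b6⊕b7⊕b10⊕b11⊕b14⊕b15 = 0⊕0⊕1⊕1⊕0⊕0⊕0⊕1 = 1
s4: b4⊕b5⊕b6⊕b7⊕b12⊕b13⊕b14⊕b15 = 0⊕0⊕1⊕1⊕0⊕0⊕0⊕1 = 1
s8: b8⊕b9⊕b10⊕b11⊕b12⊕b13⊕b14⊕b15 = 0⊕1⊕0⊕0⊕0⊕0⊕0⊕1 = 0
Syndrome (s8...s1) = 0110 → position 6.
Flip bit 6: corrected codeword = 100000101000001
Data bits at positions 3,5,6,7,9,10,11,12,13,14,15: 00011000001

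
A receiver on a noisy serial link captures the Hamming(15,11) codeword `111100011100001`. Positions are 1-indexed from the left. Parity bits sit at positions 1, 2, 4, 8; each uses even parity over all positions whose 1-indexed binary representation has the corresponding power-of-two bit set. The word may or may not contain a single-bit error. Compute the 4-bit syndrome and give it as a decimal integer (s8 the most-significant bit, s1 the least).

s1: b1⊕b3⊕b5⊕b7⊕b9⊕b11⊕b13⊕b15 = 1⊕1⊕0⊕0⊕1⊕0⊕0⊕1 = 0
s2: b2⊕b3⊕b6⊕b7⊕b10⊕b11⊕b14⊕b15 = 1⊕1⊕0⊕0⊕1⊕0⊕0⊕1 = 0
s4: b4⊕b5⊕b6⊕b7⊕b12⊕b13⊕b14⊕b15 = 1⊕0⊕0⊕0⊕0⊕0⊕0⊕1 = 0
s8: b8⊕b9⊕b10⊕b11⊕b12⊕b13⊕b14⊕b15 = 1⊕1⊕1⊕0⊕0⊕0⊕0⊕1 = 0
Syndrome (s8...s1) = 0000 → position 0 (no error).

0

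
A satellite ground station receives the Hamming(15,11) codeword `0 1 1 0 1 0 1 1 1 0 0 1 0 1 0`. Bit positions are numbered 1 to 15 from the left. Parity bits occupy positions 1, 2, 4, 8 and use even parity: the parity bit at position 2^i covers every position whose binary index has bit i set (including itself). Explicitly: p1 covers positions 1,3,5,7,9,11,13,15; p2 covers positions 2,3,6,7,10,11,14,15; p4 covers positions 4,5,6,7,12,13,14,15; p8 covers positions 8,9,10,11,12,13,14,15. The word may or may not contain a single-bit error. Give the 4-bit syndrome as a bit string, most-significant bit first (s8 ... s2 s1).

0000

s1: b1⊕b3⊕b5⊕b7⊕b9⊕b11⊕b13⊕b15 = 0⊕1⊕1⊕1⊕1⊕0⊕0⊕0 = 0
s2: b2⊕b3⊕b6⊕b7⊕b10⊕b11⊕b14⊕b15 = 1⊕1⊕0⊕1⊕0⊕0⊕1⊕0 = 0
s4: b4⊕b5⊕b6⊕b7⊕b12⊕b13⊕b14⊕b15 = 0⊕1⊕0⊕1⊕1⊕0⊕1⊕0 = 0
s8: b8⊕b9⊕b10⊕b11⊕b12⊕b13⊕b14⊕b15 = 1⊕1⊕0⊕0⊕1⊕0⊕1⊕0 = 0
Syndrome (s8...s1) = 0000 → position 0 (no error).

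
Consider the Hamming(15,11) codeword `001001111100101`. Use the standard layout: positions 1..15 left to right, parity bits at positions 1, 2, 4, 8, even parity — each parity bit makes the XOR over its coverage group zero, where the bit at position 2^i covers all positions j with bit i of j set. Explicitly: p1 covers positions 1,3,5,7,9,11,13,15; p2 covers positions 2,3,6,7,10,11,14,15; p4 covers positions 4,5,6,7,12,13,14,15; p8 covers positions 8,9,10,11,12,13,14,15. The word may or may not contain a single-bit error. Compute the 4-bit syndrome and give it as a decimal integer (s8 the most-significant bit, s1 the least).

s1: b1⊕b3⊕b5⊕b7⊕b9⊕b11⊕b13⊕b15 = 0⊕1⊕0⊕1⊕1⊕0⊕1⊕1 = 1
s2: b2⊕b3⊕b6⊕b7⊕b10⊕b11⊕b14⊕b15 = 0⊕1⊕1⊕1⊕1⊕0⊕0⊕1 = 1
s4: b4⊕b5⊕b6⊕b7⊕b12⊕b13⊕b14⊕b15 = 0⊕0⊕1⊕1⊕0⊕1⊕0⊕1 = 0
s8: b8⊕b9⊕b10⊕b11⊕b12⊕b13⊕b14⊕b15 = 1⊕1⊕1⊕0⊕0⊕1⊕0⊕1 = 1
Syndrome (s8...s1) = 1011 → position 11.

11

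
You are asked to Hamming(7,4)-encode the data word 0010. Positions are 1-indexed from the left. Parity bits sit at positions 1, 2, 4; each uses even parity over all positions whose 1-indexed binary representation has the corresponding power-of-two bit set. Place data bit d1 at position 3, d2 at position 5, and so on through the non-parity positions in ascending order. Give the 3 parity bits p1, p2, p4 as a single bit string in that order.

Place data bits at non-power-of-two positions: b3=0, b5=0, b6=1, b7=0.
p1 = XOR of data positions {3,5,7} = 0⊕0⊕0 = 0
p2 = XOR of data positions {3,6,7} = 0⊕1⊕0 = 1
p4 = XOR of data positions {5,6,7} = 0⊕1⊕0 = 1
Parity bits p1,p2,p4 = 011

011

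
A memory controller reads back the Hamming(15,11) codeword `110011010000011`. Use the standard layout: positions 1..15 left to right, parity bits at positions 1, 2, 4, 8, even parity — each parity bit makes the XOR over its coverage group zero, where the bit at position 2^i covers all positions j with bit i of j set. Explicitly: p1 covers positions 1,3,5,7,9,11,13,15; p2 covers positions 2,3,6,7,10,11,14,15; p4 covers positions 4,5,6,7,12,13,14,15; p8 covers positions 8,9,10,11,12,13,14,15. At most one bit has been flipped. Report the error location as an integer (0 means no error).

9

s1: b1⊕b3⊕b5⊕b7⊕b9⊕b11⊕b13⊕b15 = 1⊕0⊕1⊕0⊕0⊕0⊕0⊕1 = 1
s2: b2⊕b3⊕b6⊕b7⊕b10⊕b11⊕b14⊕b15 = 1⊕0⊕1⊕0⊕0⊕0⊕1⊕1 = 0
s4: b4⊕b5⊕b6⊕b7⊕b12⊕b13⊕b14⊕b15 = 0⊕1⊕1⊕0⊕0⊕0⊕1⊕1 = 0
s8: b8⊕b9⊕b10⊕b11⊕b12⊕b13⊕b14⊕b15 = 1⊕0⊕0⊕0⊕0⊕0⊕1⊕1 = 1
Syndrome (s8...s1) = 1001 → position 9.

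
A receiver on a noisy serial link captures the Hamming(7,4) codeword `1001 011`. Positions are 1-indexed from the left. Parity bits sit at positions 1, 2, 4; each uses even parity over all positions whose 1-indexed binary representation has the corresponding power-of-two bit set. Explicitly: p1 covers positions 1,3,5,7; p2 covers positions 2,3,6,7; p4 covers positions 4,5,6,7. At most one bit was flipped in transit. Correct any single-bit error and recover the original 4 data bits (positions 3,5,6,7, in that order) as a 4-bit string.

s1: b1⊕b3⊕b5⊕b7 = 1⊕0⊕0⊕1 = 0
s2: b2⊕b3⊕b6⊕b7 = 0⊕0⊕1⊕1 = 0
s4: b4⊕b5⊕b6⊕b7 = 1⊕0⊕1⊕1 = 1
Syndrome (s4...s1) = 100 → position 4.
Flip bit 4: corrected codeword = 1000011
Data bits at positions 3,5,6,7: 0011

0011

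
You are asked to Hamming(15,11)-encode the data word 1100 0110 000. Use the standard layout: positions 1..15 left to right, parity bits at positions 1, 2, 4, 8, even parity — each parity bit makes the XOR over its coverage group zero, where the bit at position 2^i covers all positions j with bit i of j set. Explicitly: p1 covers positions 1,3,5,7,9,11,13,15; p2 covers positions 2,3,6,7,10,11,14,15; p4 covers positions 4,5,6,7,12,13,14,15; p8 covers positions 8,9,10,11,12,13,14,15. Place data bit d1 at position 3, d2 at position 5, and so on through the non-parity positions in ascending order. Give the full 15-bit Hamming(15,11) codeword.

111110000110000

Place data bits at non-power-of-two positions: b3=1, b5=1, b6=0, b7=0, b9=0, b10=1, b11=1, b12=0, b13=0, b14=0, b15=0.
p1 = XOR of data positions {3,5,7,9,11,13,15} = 1⊕1⊕0⊕0⊕1⊕0⊕0 = 1
p2 = XOR of data positions {3,6,7,10,11,14,15} = 1⊕0⊕0⊕1⊕1⊕0⊕0 = 1
p4 = XOR of data positions {5,6,7,12,13,14,15} = 1⊕0⊕0⊕0⊕0⊕0⊕0 = 1
p8 = XOR of data positions {9,10,11,12,13,14,15} = 0⊕1⊕1⊕0⊕0⊕0⊕0 = 0
Codeword b1..b15 = 111110000110000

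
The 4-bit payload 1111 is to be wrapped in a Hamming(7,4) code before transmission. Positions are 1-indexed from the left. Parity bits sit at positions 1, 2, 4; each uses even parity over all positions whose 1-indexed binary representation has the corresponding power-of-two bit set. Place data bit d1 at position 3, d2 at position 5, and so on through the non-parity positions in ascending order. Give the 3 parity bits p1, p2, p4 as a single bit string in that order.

Place data bits at non-power-of-two positions: b3=1, b5=1, b6=1, b7=1.
p1 = XOR of data positions {3,5,7} = 1⊕1⊕1 = 1
p2 = XOR of data positions {3,6,7} = 1⊕1⊕1 = 1
p4 = XOR of data positions {5,6,7} = 1⊕1⊕1 = 1
Parity bits p1,p2,p4 = 111

111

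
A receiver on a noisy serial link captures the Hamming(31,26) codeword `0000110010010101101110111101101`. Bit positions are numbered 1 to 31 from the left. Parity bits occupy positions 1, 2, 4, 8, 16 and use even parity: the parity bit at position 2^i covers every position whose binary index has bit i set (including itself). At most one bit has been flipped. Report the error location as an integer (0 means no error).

s1: b1⊕b3⊕b5⊕b7⊕b9⊕b11⊕b13⊕b15⊕b17⊕b19⊕b21⊕b23⊕b25⊕b27⊕b29⊕b31 = 0⊕0⊕1⊕0⊕1⊕0⊕0⊕0⊕1⊕1⊕1⊕1⊕1⊕0⊕1⊕1 = 1
s2: b2⊕b3⊕b6⊕b7⊕b10⊕b11⊕b14⊕b15⊕b18⊕b19⊕b22⊕b23⊕b26⊕b27⊕b30⊕b31 = 0⊕0⊕1⊕0⊕0⊕0⊕1⊕0⊕0⊕1⊕0⊕1⊕1⊕0⊕0⊕1 = 0
s4: b4⊕b5⊕b6⊕b7⊕b12⊕b13⊕b14⊕b15⊕b20⊕b21⊕b22⊕b23⊕b28⊕b29⊕b30⊕b31 = 0⊕1⊕1⊕0⊕1⊕0⊕1⊕0⊕1⊕1⊕0⊕1⊕1⊕1⊕0⊕1 = 0
s8: b8⊕b9⊕b10⊕b11⊕b12⊕b13⊕b14⊕b15⊕b24⊕b25⊕b26⊕b27⊕b28⊕b29⊕b30⊕b31 = 0⊕1⊕0⊕0⊕1⊕0⊕1⊕0⊕1⊕1⊕1⊕0⊕1⊕1⊕0⊕1 = 1
s16: b16⊕b17⊕b18⊕b19⊕b20⊕b21⊕b22⊕b23⊕b24⊕b25⊕b26⊕b27⊕b28⊕b29⊕b30⊕b31 = 1⊕1⊕0⊕1⊕1⊕1⊕0⊕1⊕1⊕1⊕1⊕0⊕1⊕1⊕0⊕1 = 0
Syndrome (s16...s1) = 01001 → position 9.

9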